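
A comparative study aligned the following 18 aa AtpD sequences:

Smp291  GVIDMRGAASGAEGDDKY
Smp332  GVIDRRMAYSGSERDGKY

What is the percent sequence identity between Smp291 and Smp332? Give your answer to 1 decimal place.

66.7%

Mismatches occur at site 5 (M→R), site 7 (G→M), site 9 (A→Y), site 12 (A→S), site 14 (G→R), site 16 (D→G).
12 of the 18 sites match, so the percent identity is 12/18 × 100 = 66.7%.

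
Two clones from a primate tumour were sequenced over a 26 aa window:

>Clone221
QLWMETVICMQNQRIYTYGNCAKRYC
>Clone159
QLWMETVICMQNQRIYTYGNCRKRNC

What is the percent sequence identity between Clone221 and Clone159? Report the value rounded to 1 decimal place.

92.3%

Mismatches occur at site 22 (A/R), site 25 (Y/N).
24 of the 26 sites match, so the percent identity is 24/26 × 100 = 92.3%.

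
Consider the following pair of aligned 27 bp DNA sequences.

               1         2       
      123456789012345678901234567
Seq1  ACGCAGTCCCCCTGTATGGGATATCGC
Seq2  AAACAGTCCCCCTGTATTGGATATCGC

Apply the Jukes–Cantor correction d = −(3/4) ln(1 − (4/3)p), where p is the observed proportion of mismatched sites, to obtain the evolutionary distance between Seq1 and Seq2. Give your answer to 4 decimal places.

Differing sites — 2:C/A; 3:G/A; 18:G/T.
p = 3/27 = 0.111111.
d = −0.75 · ln(1 − (4/3)·0.111111) = −0.75 · ln(0.851852) = −0.75 · (-0.160342) = 0.1203.

0.1203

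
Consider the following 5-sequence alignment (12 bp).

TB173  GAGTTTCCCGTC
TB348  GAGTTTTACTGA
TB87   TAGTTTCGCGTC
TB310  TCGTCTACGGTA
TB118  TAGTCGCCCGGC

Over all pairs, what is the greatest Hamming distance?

Pairwise Hamming distances:
  TB173 vs TB348: 5
  TB173 vs TB87: 2
  TB173 vs TB310: 6
  TB173 vs TB118: 4
  TB348 vs TB87: 6
  TB348 vs TB310: 8
  TB348 vs TB118: 7
  TB87 vs TB310: 6
  TB87 vs TB118: 4
  TB310 vs TB118: 6
The largest is 8, between TB348 and TB310.

8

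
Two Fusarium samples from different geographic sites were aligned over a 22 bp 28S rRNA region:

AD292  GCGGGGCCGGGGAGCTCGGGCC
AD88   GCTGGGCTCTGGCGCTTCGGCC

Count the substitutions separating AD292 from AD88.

7

Mismatches occur at site 3 (G/T), site 8 (C/T), site 9 (G/C), site 10 (G/T), site 13 (A/C), site 17 (C/T), site 18 (G/C).
That gives 7 mismatches out of 22 aligned sites, so the Hamming distance is 7.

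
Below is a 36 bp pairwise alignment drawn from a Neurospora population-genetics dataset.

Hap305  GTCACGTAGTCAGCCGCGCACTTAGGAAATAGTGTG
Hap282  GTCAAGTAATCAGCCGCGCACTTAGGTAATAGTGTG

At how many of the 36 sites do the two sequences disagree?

3

The sequences differ at positions 5 (C/A), 9 (G/A), 27 (A/T).
That gives 3 mismatches out of 36 aligned sites, so the Hamming distance is 3.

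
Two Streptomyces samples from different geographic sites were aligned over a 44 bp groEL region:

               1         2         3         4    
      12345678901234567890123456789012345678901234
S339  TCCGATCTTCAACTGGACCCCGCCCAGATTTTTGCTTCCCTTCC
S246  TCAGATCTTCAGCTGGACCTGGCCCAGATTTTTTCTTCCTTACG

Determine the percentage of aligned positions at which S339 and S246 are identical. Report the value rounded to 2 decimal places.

The sequences differ at positions 3 (C/A), 12 (A/G), 20 (C/T), 21 (C/G), 34 (G/T), 40 (C/T), 42 (T/A), 44 (C/G).
36 of the 44 sites match, so the percent identity is 36/44 × 100 = 81.82%.

81.82%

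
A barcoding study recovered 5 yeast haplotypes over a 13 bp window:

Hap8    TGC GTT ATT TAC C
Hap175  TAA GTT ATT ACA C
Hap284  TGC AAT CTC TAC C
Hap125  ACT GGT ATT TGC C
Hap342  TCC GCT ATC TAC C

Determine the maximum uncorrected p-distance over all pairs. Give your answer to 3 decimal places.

0.692

Pairwise Hamming distances:
  Hap8 vs Hap175: 5
  Hap8 vs Hap284: 4
  Hap8 vs Hap125: 5
  Hap8 vs Hap342: 3
  Hap175 vs Hap284: 9
  Hap175 vs Hap125: 7
  Hap175 vs Hap342: 7
  Hap284 vs Hap125: 8
  Hap284 vs Hap342: 4
  Hap125 vs Hap342: 5
The largest is 9 mismatches, between Hap175 and Hap284; p = 9/13 = 0.692.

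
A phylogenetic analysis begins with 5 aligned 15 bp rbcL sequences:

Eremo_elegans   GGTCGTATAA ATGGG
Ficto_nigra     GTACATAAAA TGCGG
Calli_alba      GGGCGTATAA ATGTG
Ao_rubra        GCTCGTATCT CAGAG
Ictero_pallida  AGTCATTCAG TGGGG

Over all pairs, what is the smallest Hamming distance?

2

Pairwise Hamming distances:
  Eremo_elegans vs Ficto_nigra: 7
  Eremo_elegans vs Calli_alba: 2
  Eremo_elegans vs Ao_rubra: 6
  Eremo_elegans vs Ictero_pallida: 7
  Ficto_nigra vs Calli_alba: 8
  Ficto_nigra vs Ao_rubra: 10
  Ficto_nigra vs Ictero_pallida: 7
  Calli_alba vs Ao_rubra: 7
  Calli_alba vs Ictero_pallida: 9
  Ao_rubra vs Ictero_pallida: 10
The smallest is 2, between Eremo_elegans and Calli_alba.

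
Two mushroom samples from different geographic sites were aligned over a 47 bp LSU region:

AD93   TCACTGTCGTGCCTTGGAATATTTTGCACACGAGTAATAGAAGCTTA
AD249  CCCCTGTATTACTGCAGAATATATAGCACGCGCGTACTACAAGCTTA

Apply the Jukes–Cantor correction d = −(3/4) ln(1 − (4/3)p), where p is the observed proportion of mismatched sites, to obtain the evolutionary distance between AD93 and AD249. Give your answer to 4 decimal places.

0.4157

Differing sites — 1:T/C; 3:A/C; 8:C/A; 9:G/T; 11:G/A; 13:C/T; 14:T/G; 15:T/C; 16:G/A; 23:T/A; 25:T/A; 30:A/G; 33:A/C; 37:A/C; 40:G/C.
p = 15/47 = 0.319149.
d = −0.75 · ln(1 − (4/3)·0.319149) = −0.75 · ln(0.574468) = −0.75 · (-0.554311) = 0.4157.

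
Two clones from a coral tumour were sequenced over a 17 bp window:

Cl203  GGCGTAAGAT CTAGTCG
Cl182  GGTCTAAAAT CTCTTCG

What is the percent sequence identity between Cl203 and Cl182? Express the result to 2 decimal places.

70.59%

Differing sites — 3:C/T; 4:G/C; 8:G/A; 13:A/C; 14:G/T.
12 of the 17 sites match, so the percent identity is 12/17 × 100 = 70.59%.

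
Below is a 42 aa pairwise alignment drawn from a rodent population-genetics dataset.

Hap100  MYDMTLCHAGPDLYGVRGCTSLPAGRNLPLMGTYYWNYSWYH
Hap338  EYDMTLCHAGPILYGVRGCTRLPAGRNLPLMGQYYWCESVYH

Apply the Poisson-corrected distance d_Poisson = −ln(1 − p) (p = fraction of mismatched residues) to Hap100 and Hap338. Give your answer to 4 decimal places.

The sequences differ at positions 1 (M/E), 12 (D/I), 21 (S/R), 33 (T/Q), 37 (N/C), 38 (Y/E), 40 (W/V).
p = 7/42 = 0.166667.
d = −ln(1 − 0.166667) = −ln(0.833333) = 0.1823.

0.1823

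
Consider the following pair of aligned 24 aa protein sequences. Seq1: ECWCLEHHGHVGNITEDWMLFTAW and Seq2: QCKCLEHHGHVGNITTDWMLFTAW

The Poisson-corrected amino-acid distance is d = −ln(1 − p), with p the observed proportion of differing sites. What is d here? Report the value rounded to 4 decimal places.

Mismatches occur at site 1 (E/Q), site 3 (W/K), site 16 (E/T).
p = 3/24 = 0.125000.
d = −ln(1 − 0.125000) = −ln(0.875000) = 0.1335.

0.1335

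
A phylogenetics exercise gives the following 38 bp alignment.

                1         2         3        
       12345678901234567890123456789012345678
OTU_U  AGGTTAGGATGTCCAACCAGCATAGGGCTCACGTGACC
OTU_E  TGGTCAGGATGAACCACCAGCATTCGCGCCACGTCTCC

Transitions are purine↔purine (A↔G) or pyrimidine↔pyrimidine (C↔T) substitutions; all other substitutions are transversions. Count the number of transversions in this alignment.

The sequences differ at positions 1 (A/T, transversion), 5 (T/C, transition), 12 (T/A, transversion), 13 (C/A, transversion), 15 (A/C, transversion), 24 (A/T, transversion), 25 (G/C, transversion), 27 (G/C, transversion), 28 (C/G, transversion), 29 (T/C, transition), 35 (G/C, transversion), 36 (A/T, transversion).
Of the 12 differences, 2 transitions and 10 transversions, so the answer is 10.

10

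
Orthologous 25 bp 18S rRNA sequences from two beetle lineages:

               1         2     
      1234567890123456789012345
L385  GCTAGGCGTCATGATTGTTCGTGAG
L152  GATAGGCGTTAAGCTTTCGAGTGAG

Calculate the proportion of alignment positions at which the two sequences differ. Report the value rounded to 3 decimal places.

0.320

Mismatches occur at site 2 (C/A), site 10 (C/T), site 12 (T/A), site 14 (A/C), site 17 (G/T), site 18 (T/C), site 19 (T/G), site 20 (C/A).
There are 8 differences over 25 sites, so p = 8/25 = 0.320.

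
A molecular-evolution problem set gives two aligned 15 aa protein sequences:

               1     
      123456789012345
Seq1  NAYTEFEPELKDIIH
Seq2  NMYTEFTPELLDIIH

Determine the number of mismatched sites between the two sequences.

Differing sites — 2:A/M; 7:E/T; 11:K/L.
That gives 3 mismatches out of 15 aligned sites, so the Hamming distance is 3.

3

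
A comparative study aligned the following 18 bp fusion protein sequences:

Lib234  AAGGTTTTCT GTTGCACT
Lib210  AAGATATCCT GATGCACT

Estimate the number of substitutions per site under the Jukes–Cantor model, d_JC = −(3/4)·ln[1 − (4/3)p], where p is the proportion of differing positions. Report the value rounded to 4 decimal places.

Mismatches occur at site 4 (G/A), site 6 (T/A), site 8 (T/C), site 12 (T/A).
p = 4/18 = 0.222222.
d = −0.75 · ln(1 − (4/3)·0.222222) = −0.75 · ln(0.703704) = −0.75 · (-0.351397) = 0.2635.

0.2635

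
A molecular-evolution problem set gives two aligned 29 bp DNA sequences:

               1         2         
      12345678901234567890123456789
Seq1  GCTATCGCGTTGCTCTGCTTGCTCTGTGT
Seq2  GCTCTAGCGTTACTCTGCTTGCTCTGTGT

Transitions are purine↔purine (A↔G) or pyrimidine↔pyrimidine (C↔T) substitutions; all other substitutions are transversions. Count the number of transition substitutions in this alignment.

Mismatches occur at site 4 (A↔C, transversion), site 6 (C↔A, transversion), site 12 (G↔A, transition).
Of the 3 differences, 1 transition and 2 transversions, so the answer is 1.

1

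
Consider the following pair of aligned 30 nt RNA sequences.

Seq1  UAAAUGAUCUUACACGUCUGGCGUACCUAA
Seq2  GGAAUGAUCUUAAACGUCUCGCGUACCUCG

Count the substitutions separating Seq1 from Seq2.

The sequences differ at positions 1 (U/G), 2 (A/G), 13 (C/A), 20 (G/C), 29 (A/C), 30 (A/G).
That gives 6 mismatches out of 30 aligned sites, so the Hamming distance is 6.

6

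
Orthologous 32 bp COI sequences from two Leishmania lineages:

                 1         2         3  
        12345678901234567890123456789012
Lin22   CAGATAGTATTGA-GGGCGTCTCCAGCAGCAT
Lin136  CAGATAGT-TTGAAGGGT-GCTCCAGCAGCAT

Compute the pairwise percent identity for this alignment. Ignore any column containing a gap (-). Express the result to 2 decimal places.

93.10%

Excluding the 3 gap columns leaves 29 comparable sites.
The sequences differ at positions 18 (C/T), 20 (T/G).
27 of the 29 comparable sites match, so the percent identity is 27/29 × 100 = 93.10%.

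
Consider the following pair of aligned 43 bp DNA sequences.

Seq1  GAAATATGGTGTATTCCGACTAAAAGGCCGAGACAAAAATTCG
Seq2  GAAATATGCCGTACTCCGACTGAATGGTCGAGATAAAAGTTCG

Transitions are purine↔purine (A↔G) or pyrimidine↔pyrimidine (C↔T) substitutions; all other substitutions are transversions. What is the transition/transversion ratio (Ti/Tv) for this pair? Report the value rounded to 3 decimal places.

Mismatches occur at site 9 (G↔C, transversion), site 10 (T↔C, transition), site 14 (T↔C, transition), site 22 (A↔G, transition), site 25 (A↔T, transversion), site 28 (C↔T, transition), site 34 (C↔T, transition), site 39 (A↔G, transition).
Of the 8 differences, 6 transitions and 2 transversions, so Ti/Tv = 6/2 = 3.000.

3.000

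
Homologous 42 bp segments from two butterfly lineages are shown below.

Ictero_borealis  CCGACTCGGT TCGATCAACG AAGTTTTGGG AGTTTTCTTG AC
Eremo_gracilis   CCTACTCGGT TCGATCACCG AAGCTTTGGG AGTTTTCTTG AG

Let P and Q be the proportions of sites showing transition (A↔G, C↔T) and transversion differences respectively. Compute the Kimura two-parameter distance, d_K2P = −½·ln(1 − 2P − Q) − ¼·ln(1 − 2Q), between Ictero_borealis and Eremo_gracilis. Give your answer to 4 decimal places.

Differing sites — 3:G/T (Tv); 18:A/C (Tv); 24:T/C (Ti); 42:C/G (Tv).
Of the 4 differences, 1 transition and 3 transversions over 42 sites: P = 1/42 = 0.023810, Q = 3/42 = 0.071429.
d = −0.5·ln(0.880951) − 0.25·ln(0.857142) = −0.5·(-0.126753) − 0.25·(-0.154152) = 0.1019.

0.1019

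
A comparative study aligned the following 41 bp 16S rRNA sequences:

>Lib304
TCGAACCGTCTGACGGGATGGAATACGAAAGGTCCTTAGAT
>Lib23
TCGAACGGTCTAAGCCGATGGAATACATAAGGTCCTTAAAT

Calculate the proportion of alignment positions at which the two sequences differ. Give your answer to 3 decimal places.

0.195

Differing sites — 7:C/G; 12:G/A; 14:C/G; 15:G/C; 16:G/C; 27:G/A; 28:A/T; 39:G/A.
There are 8 differences over 41 sites, so p = 8/41 = 0.195.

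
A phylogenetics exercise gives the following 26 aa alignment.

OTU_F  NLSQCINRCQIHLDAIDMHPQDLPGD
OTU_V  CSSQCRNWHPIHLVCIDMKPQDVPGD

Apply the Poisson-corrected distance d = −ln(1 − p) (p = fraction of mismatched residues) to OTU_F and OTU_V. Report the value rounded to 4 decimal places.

Mismatches occur at site 1 (N/C), site 2 (L/S), site 6 (I/R), site 8 (R/W), site 9 (C/H), site 10 (Q/P), site 14 (D/V), site 15 (A/C), site 19 (H/K), site 23 (L/V).
p = 10/26 = 0.384615.
d = −ln(1 − 0.384615) = −ln(0.615385) = 0.4855.

0.4855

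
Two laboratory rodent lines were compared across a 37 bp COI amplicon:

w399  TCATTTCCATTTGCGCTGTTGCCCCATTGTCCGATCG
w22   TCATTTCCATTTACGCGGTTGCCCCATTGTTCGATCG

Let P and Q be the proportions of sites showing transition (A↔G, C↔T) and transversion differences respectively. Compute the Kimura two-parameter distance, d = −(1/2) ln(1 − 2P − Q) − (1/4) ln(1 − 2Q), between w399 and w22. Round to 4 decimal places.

0.0865

The sequences differ at positions 13 (G/A, transition), 17 (T/G, transversion), 31 (C/T, transition).
Of the 3 differences, 2 transitions and 1 transversion over 37 sites: P = 2/37 = 0.054054, Q = 1/37 = 0.027027.
d = −0.5·ln(0.864865) − 0.25·ln(0.945946) = −0.5·(-0.145182) − 0.25·(-0.055570) = 0.0865.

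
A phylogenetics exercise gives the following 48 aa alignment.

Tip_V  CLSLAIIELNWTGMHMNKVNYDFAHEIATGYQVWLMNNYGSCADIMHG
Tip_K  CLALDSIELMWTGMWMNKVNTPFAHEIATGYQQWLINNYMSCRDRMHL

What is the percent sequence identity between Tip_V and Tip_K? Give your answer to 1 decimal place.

72.9%

The sequences differ at positions 3 (S/A), 5 (A/D), 6 (I/S), 10 (N/M), 15 (H/W), 21 (Y/T), 22 (D/P), 33 (V/Q), 36 (M/I), 40 (G/M), 43 (A/R), 45 (I/R), 48 (G/L).
35 of the 48 sites match, so the percent identity is 35/48 × 100 = 72.9%.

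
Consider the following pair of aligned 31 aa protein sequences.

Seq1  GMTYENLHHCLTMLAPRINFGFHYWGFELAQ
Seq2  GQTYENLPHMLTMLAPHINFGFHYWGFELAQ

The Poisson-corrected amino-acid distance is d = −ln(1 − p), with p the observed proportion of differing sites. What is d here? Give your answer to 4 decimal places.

0.1382

Mismatches occur at site 2 (M↔Q), site 8 (H↔P), site 10 (C↔M), site 17 (R↔H).
p = 4/31 = 0.129032.
d = −ln(1 − 0.129032) = −ln(0.870968) = 0.1382.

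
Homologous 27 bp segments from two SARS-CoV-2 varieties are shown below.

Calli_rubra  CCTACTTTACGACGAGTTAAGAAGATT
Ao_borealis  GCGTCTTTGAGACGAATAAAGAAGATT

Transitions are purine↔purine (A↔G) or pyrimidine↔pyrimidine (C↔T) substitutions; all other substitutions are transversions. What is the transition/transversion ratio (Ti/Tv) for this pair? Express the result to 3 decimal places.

Differing sites — 1:C/G (Tv); 3:T/G (Tv); 4:A/T (Tv); 9:A/G (Ti); 10:C/A (Tv); 16:G/A (Ti); 18:T/A (Tv).
Of the 7 differences, 2 transitions and 5 transversions, so Ti/Tv = 2/5 = 0.400.

0.400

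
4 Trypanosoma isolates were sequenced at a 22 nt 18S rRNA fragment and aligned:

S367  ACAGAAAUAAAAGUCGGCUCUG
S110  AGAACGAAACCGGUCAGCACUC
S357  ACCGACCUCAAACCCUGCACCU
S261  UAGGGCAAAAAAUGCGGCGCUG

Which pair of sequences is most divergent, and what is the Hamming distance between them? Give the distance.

Pairwise Hamming distances:
  S367 vs S110: 11
  S367 vs S357: 10
  S367 vs S261: 9
  S110 vs S357: 16
  S110 vs S261: 14
  S357 vs S261: 13
The largest is 16, between S110 and S357.

16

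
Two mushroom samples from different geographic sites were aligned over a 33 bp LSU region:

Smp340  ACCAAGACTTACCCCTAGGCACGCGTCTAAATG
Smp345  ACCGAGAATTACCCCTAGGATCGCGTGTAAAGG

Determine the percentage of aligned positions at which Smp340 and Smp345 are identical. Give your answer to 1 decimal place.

81.8%

Differing sites — 4:A/G; 8:C/A; 20:C/A; 21:A/T; 27:C/G; 32:T/G.
27 of the 33 sites match, so the percent identity is 27/33 × 100 = 81.8%.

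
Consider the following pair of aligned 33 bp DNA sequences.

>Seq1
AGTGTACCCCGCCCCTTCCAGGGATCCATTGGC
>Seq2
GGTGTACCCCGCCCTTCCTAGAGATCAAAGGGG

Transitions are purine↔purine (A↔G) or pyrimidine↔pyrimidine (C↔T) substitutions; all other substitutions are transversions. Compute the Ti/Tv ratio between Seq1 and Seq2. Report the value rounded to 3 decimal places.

The sequences differ at positions 1 (A/G, transition), 15 (C/T, transition), 17 (T/C, transition), 19 (C/T, transition), 22 (G/A, transition), 27 (C/A, transversion), 29 (T/A, transversion), 30 (T/G, transversion), 33 (C/G, transversion).
Of the 9 differences, 5 transitions and 4 transversions, so Ti/Tv = 5/4 = 1.250.

1.250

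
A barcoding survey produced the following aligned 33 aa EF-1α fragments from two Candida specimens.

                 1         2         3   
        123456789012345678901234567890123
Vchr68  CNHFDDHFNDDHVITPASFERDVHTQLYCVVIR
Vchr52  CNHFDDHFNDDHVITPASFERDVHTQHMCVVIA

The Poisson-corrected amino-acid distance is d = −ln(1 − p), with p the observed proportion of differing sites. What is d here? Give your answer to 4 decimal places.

Mismatches occur at site 27 (L↔H), site 28 (Y↔M), site 33 (R↔A).
p = 3/33 = 0.090909.
d = −ln(1 − 0.090909) = −ln(0.909091) = 0.0953.

0.0953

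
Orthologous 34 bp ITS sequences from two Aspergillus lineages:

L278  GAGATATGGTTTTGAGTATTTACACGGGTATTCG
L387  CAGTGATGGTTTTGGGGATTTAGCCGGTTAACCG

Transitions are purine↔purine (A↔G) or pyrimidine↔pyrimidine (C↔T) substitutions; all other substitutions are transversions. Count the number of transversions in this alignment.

The sequences differ at positions 1 (G/C, transversion), 4 (A/T, transversion), 5 (T/G, transversion), 15 (A/G, transition), 17 (T/G, transversion), 23 (C/G, transversion), 24 (A/C, transversion), 28 (G/T, transversion), 31 (T/A, transversion), 32 (T/C, transition).
Of the 10 differences, 2 transitions and 8 transversions, so the answer is 8.

8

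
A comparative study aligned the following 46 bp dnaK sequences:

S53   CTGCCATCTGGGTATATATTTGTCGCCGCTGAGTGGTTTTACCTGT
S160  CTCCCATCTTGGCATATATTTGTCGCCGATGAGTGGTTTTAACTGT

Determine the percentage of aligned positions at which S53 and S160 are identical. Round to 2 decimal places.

89.13%

Mismatches occur at site 3 (G→C), site 10 (G→T), site 13 (T→C), site 29 (C→A), site 42 (C→A).
41 of the 46 sites match, so the percent identity is 41/46 × 100 = 89.13%.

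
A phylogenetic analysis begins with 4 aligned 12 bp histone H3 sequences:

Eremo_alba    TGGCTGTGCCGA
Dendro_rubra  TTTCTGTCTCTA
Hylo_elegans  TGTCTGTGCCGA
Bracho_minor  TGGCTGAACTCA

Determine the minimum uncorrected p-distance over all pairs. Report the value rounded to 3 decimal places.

Pairwise Hamming distances:
  Eremo_alba vs Dendro_rubra: 5
  Eremo_alba vs Hylo_elegans: 1
  Eremo_alba vs Bracho_minor: 4
  Dendro_rubra vs Hylo_elegans: 4
  Dendro_rubra vs Bracho_minor: 7
  Hylo_elegans vs Bracho_minor: 5
The smallest is 1 mismatch, between Eremo_alba and Hylo_elegans; p = 1/12 = 0.083.

0.083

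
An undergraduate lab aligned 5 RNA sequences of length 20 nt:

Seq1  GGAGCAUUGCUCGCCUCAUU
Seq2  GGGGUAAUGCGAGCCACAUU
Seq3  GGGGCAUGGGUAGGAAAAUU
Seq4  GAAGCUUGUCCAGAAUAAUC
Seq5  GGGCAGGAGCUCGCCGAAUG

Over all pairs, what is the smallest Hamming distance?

6

Pairwise Hamming distances:
  Seq1 vs Seq2: 6
  Seq1 vs Seq3: 8
  Seq1 vs Seq4: 10
  Seq1 vs Seq5: 9
  Seq2 vs Seq3: 8
  Seq2 vs Seq4: 13
  Seq2 vs Seq5: 10
  Seq3 vs Seq4: 9
  Seq3 vs Seq5: 11
  Seq4 vs Seq5: 14
The smallest is 6, between Seq1 and Seq2.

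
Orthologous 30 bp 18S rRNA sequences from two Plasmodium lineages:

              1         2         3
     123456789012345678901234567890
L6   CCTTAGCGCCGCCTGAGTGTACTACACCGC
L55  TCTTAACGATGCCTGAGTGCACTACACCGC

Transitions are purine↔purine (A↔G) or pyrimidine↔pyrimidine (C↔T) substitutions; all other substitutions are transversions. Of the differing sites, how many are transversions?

Differing sites — 1:C/T (Ti); 6:G/A (Ti); 9:C/A (Tv); 10:C/T (Ti); 20:T/C (Ti).
Of the 5 differences, 4 transitions and 1 transversion, so the answer is 1.

1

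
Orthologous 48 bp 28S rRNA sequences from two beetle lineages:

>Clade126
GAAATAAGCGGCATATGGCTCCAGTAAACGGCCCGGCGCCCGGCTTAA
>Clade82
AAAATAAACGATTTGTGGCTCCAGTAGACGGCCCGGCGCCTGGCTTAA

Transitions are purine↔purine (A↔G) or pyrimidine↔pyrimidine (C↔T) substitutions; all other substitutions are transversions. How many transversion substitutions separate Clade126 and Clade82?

Mismatches occur at site 1 (G↔A, transition), site 8 (G↔A, transition), site 11 (G↔A, transition), site 12 (C↔T, transition), site 13 (A↔T, transversion), site 15 (A↔G, transition), site 27 (A↔G, transition), site 41 (C↔T, transition).
Of the 8 differences, 7 transitions and 1 transversion, so the answer is 1.

1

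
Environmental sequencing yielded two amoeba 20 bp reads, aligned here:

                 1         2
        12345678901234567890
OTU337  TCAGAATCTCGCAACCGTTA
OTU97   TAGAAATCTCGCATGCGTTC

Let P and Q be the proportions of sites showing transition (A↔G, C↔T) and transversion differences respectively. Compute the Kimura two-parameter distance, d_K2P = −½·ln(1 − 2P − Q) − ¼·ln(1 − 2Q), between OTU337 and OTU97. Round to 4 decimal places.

Differing sites — 2:C/A (Tv); 3:A/G (Ti); 4:G/A (Ti); 14:A/T (Tv); 15:C/G (Tv); 20:A/C (Tv).
Of the 6 differences, 2 transitions and 4 transversions over 20 sites: P = 2/20 = 0.100000, Q = 4/20 = 0.200000.
d = −0.5·ln(0.600000) − 0.25·ln(0.600000) = −0.5·(-0.510826) − 0.25·(-0.510826) = 0.3831.

0.3831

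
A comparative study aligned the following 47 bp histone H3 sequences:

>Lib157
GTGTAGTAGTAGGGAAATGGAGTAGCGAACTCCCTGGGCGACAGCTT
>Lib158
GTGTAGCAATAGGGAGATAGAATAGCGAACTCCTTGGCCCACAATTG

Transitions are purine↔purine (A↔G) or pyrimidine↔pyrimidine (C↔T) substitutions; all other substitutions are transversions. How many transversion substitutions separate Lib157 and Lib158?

3

Mismatches occur at site 7 (T↔C, transition), site 9 (G↔A, transition), site 16 (A↔G, transition), site 19 (G↔A, transition), site 22 (G↔A, transition), site 34 (C↔T, transition), site 38 (G↔C, transversion), site 40 (G↔C, transversion), site 44 (G↔A, transition), site 45 (C↔T, transition), site 47 (T↔G, transversion).
Of the 11 differences, 8 transitions and 3 transversions, so the answer is 3.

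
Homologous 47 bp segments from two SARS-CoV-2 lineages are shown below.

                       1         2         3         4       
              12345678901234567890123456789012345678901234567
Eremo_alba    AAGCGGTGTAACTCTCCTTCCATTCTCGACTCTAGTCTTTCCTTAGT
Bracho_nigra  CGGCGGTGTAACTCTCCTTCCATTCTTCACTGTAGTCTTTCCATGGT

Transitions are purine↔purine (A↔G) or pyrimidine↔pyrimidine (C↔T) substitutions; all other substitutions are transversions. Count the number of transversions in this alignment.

Differing sites — 1:A/C (Tv); 2:A/G (Ti); 27:C/T (Ti); 28:G/C (Tv); 32:C/G (Tv); 43:T/A (Tv); 45:A/G (Ti).
Of the 7 differences, 3 transitions and 4 transversions, so the answer is 4.

4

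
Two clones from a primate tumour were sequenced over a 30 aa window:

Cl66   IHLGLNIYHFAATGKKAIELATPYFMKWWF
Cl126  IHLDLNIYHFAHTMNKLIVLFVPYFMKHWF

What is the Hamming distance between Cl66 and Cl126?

9

The sequences differ at positions 4 (G/D), 12 (A/H), 14 (G/M), 15 (K/N), 17 (A/L), 19 (E/V), 21 (A/F), 22 (T/V), 28 (W/H).
That gives 9 mismatches out of 30 aligned sites, so the Hamming distance is 9.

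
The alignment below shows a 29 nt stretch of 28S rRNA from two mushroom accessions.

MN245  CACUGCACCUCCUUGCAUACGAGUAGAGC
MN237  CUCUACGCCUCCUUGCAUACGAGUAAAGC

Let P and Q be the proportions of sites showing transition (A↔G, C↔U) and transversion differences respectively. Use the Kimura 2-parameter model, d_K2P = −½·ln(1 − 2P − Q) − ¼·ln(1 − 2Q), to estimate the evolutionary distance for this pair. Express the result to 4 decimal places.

0.1560

Differing sites — 2:A/U (Tv); 5:G/A (Ti); 7:A/G (Ti); 26:G/A (Ti).
Of the 4 differences, 3 transitions and 1 transversion over 29 sites: P = 3/29 = 0.103448, Q = 1/29 = 0.034483.
d = −0.5·ln(0.758621) − 0.25·ln(0.931034) = −0.5·(-0.276253) − 0.25·(-0.071459) = 0.1560.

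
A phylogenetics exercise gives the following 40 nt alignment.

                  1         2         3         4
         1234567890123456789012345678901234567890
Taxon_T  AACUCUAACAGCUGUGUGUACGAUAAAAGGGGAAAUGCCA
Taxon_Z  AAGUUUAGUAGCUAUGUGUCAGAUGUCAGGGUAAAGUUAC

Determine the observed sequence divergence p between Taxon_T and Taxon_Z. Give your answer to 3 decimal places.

Differing sites — 3:C/G; 5:C/U; 8:A/G; 9:C/U; 14:G/A; 20:A/C; 21:C/A; 25:A/G; 26:A/U; 27:A/C; 32:G/U; 36:U/G; 37:G/U; 38:C/U; 39:C/A; 40:A/C.
There are 16 differences over 40 sites, so p = 16/40 = 0.400.

0.400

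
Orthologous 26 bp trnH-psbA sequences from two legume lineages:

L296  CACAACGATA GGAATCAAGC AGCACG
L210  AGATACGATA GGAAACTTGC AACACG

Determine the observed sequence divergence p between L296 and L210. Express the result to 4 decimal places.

0.3077

The sequences differ at positions 1 (C/A), 2 (A/G), 3 (C/A), 4 (A/T), 15 (T/A), 17 (A/T), 18 (A/T), 22 (G/A).
There are 8 differences over 26 sites, so p = 8/26 = 0.3077.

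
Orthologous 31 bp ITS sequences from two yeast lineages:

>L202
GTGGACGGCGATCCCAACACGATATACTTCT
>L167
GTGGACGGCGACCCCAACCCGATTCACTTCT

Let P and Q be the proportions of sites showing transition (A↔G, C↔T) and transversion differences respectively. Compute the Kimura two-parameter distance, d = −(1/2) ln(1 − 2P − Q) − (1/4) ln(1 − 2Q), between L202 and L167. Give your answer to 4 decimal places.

Differing sites — 12:T/C (Ti); 19:A/C (Tv); 24:A/T (Tv); 25:T/C (Ti).
Of the 4 differences, 2 transitions and 2 transversions over 31 sites: P = 2/31 = 0.064516, Q = 2/31 = 0.064516.
d = −0.5·ln(0.806452) − 0.25·ln(0.870968) = −0.5·(-0.215111) − 0.25·(-0.138150) = 0.1421.

0.1421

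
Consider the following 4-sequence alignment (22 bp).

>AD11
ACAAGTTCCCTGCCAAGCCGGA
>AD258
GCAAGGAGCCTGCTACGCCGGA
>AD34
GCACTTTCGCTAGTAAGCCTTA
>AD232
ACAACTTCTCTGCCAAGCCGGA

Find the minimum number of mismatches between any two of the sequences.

Pairwise Hamming distances:
  AD11 vs AD258: 6
  AD11 vs AD34: 9
  AD11 vs AD232: 2
  AD258 vs AD34: 11
  AD258 vs AD232: 8
  AD34 vs AD232: 9
The smallest is 2, between AD11 and AD232.

2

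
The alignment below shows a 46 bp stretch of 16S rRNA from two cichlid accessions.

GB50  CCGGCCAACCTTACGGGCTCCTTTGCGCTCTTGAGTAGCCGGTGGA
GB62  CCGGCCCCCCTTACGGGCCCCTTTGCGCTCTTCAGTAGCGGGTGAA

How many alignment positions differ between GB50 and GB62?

6

Mismatches occur at site 7 (A→C), site 8 (A→C), site 19 (T→C), site 33 (G→C), site 40 (C→G), site 45 (G→A).
That gives 6 mismatches out of 46 aligned sites, so the Hamming distance is 6.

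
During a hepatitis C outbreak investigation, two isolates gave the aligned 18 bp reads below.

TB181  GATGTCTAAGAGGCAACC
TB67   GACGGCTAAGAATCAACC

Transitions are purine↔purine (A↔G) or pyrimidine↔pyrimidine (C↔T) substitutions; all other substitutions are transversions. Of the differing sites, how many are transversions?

Differing sites — 3:T/C (Ti); 5:T/G (Tv); 12:G/A (Ti); 13:G/T (Tv).
Of the 4 differences, 2 transitions and 2 transversions, so the answer is 2.

2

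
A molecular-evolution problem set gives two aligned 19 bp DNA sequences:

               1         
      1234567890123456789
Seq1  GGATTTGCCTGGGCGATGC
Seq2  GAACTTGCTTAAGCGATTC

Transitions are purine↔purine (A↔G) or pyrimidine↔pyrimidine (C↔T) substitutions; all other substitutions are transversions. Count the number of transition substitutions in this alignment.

Differing sites — 2:G/A (Ti); 4:T/C (Ti); 9:C/T (Ti); 11:G/A (Ti); 12:G/A (Ti); 18:G/T (Tv).
Of the 6 differences, 5 transitions and 1 transversion, so the answer is 5.

5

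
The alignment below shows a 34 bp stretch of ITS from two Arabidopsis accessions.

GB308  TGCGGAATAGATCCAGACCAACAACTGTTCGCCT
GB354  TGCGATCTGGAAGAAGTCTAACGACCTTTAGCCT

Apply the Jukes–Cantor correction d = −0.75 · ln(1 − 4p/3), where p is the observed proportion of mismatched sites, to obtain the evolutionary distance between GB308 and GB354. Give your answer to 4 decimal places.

0.5347

Differing sites — 5:G/A; 6:A/T; 7:A/C; 9:A/G; 12:T/A; 13:C/G; 14:C/A; 17:A/T; 19:C/T; 23:A/G; 26:T/C; 27:G/T; 30:C/A.
p = 13/34 = 0.382353.
d = −0.75 · ln(1 − (4/3)·0.382353) = −0.75 · ln(0.490196) = −0.75 · (-0.712950) = 0.5347.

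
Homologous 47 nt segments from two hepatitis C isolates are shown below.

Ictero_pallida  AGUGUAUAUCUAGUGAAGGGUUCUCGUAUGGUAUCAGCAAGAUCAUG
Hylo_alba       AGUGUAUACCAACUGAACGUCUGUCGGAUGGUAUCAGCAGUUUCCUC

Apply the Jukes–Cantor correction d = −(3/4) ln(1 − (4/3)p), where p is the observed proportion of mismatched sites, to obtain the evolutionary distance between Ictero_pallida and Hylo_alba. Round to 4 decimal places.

0.3451

Mismatches occur at site 9 (U↔C), site 11 (U↔A), site 13 (G↔C), site 18 (G↔C), site 20 (G↔U), site 21 (U↔C), site 23 (C↔G), site 27 (U↔G), site 40 (A↔G), site 41 (G↔U), site 42 (A↔U), site 45 (A↔C), site 47 (G↔C).
p = 13/47 = 0.276596.
d = −0.75 · ln(1 − (4/3)·0.276596) = −0.75 · ln(0.631205) = −0.75 · (-0.460125) = 0.3451.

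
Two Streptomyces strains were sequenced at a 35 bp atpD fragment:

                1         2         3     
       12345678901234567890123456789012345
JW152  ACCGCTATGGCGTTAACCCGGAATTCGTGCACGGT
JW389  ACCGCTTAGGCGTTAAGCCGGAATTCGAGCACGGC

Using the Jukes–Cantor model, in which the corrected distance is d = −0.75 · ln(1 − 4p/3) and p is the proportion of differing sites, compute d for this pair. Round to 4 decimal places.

Differing sites — 7:A/T; 8:T/A; 17:C/G; 28:T/A; 35:T/C.
p = 5/35 = 0.142857.
d = −0.75 · ln(1 − (4/3)·0.142857) = −0.75 · ln(0.809524) = −0.75 · (-0.211309) = 0.1585.

0.1585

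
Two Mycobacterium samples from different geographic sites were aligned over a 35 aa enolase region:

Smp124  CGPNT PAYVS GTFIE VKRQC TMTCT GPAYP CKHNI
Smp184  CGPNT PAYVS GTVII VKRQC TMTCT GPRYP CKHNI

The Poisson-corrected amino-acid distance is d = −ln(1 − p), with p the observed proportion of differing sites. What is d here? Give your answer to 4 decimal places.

0.0896

The sequences differ at positions 13 (F/V), 15 (E/I), 28 (A/R).
p = 3/35 = 0.085714.
d = −ln(1 − 0.085714) = −ln(0.914286) = 0.0896.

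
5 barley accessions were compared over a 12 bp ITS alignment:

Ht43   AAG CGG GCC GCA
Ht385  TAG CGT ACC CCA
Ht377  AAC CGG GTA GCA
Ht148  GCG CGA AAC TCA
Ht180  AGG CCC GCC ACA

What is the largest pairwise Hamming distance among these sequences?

Pairwise Hamming distances:
  Ht43 vs Ht385: 4
  Ht43 vs Ht377: 3
  Ht43 vs Ht148: 6
  Ht43 vs Ht180: 4
  Ht385 vs Ht377: 7
  Ht385 vs Ht148: 5
  Ht385 vs Ht180: 6
  Ht377 vs Ht148: 8
  Ht377 vs Ht180: 7
  Ht148 vs Ht180: 7
The largest is 8, between Ht377 and Ht148.

8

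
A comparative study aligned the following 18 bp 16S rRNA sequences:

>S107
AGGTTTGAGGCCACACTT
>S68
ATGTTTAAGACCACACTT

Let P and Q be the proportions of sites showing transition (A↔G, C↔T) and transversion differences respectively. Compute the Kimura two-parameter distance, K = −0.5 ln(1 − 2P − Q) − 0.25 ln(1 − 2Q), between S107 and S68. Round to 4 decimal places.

Differing sites — 2:G/T (Tv); 7:G/A (Ti); 10:G/A (Ti).
Of the 3 differences, 2 transitions and 1 transversion over 18 sites: P = 2/18 = 0.111111, Q = 1/18 = 0.055556.
d = −0.5·ln(0.722222) − 0.25·ln(0.888888) = −0.5·(-0.325423) − 0.25·(-0.117784) = 0.1922.

0.1922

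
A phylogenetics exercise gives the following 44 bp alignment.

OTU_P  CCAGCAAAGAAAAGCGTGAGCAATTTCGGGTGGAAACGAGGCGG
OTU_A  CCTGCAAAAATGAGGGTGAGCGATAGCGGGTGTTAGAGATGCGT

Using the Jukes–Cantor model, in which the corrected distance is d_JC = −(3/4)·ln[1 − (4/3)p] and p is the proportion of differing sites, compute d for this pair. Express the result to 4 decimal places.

0.4141

Differing sites — 3:A/T; 9:G/A; 11:A/T; 12:A/G; 15:C/G; 22:A/G; 25:T/A; 26:T/G; 33:G/T; 34:A/T; 36:A/G; 37:C/A; 40:G/T; 44:G/T.
p = 14/44 = 0.318182.
d = −0.75 · ln(1 − (4/3)·0.318182) = −0.75 · ln(0.575757) = −0.75 · (-0.552070) = 0.4141.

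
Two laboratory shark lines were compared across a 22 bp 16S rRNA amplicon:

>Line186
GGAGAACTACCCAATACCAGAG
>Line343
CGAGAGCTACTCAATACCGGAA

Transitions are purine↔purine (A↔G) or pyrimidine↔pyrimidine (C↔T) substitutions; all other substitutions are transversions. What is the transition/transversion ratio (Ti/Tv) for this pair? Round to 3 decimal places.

4.000

The sequences differ at positions 1 (G/C, transversion), 6 (A/G, transition), 11 (C/T, transition), 19 (A/G, transition), 22 (G/A, transition).
Of the 5 differences, 4 transitions and 1 transversion, so Ti/Tv = 4/1 = 4.000.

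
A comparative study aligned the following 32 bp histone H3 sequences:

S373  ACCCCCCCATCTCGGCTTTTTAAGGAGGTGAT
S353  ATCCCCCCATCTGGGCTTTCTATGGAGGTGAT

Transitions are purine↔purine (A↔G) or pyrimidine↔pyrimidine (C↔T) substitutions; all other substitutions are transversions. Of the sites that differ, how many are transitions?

Mismatches occur at site 2 (C→T, transition), site 13 (C→G, transversion), site 20 (T→C, transition), site 23 (A→T, transversion).
Of the 4 differences, 2 transitions and 2 transversions, so the answer is 2.

2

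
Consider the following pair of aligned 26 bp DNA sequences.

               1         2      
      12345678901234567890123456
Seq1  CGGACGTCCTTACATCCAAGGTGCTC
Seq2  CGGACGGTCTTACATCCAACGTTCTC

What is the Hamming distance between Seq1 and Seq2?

Mismatches occur at site 7 (T↔G), site 8 (C↔T), site 20 (G↔C), site 23 (G↔T).
That gives 4 mismatches out of 26 aligned sites, so the Hamming distance is 4.

4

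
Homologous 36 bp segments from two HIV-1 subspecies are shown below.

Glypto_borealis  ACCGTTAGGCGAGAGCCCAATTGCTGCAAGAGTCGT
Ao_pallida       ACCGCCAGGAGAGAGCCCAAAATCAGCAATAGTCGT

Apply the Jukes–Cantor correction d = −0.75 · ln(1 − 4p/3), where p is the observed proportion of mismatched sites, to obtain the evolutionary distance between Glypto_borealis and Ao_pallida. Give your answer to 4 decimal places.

0.2635

The sequences differ at positions 5 (T/C), 6 (T/C), 10 (C/A), 21 (T/A), 22 (T/A), 23 (G/T), 25 (T/A), 30 (G/T).
p = 8/36 = 0.222222.
d = −0.75 · ln(1 − (4/3)·0.222222) = −0.75 · ln(0.703704) = −0.75 · (-0.351397) = 0.2635.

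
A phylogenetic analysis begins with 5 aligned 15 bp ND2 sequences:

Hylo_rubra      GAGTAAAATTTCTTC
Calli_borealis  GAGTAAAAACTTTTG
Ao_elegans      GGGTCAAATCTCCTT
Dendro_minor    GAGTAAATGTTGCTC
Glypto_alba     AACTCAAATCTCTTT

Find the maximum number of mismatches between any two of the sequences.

Pairwise Hamming distances:
  Hylo_rubra vs Calli_borealis: 4
  Hylo_rubra vs Ao_elegans: 5
  Hylo_rubra vs Dendro_minor: 4
  Hylo_rubra vs Glypto_alba: 5
  Calli_borealis vs Ao_elegans: 6
  Calli_borealis vs Dendro_minor: 6
  Calli_borealis vs Glypto_alba: 6
  Ao_elegans vs Dendro_minor: 7
  Ao_elegans vs Glypto_alba: 4
  Dendro_minor vs Glypto_alba: 9
The largest is 9, between Dendro_minor and Glypto_alba.

9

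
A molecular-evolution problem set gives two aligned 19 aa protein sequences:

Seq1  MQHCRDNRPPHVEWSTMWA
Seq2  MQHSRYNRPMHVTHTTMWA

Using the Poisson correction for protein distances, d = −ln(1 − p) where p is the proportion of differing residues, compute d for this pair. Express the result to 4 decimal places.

0.3795

Mismatches occur at site 4 (C→S), site 6 (D→Y), site 10 (P→M), site 13 (E→T), site 14 (W→H), site 15 (S→T).
p = 6/19 = 0.315789.
d = −ln(1 − 0.315789) = −ln(0.684211) = 0.3795.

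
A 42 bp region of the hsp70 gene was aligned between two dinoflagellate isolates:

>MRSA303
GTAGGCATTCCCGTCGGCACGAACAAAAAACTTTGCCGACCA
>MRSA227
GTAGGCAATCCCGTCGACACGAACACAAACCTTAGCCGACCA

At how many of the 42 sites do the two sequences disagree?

Differing sites — 8:T/A; 17:G/A; 26:A/C; 30:A/C; 34:T/A.
That gives 5 mismatches out of 42 aligned sites, so the Hamming distance is 5.

5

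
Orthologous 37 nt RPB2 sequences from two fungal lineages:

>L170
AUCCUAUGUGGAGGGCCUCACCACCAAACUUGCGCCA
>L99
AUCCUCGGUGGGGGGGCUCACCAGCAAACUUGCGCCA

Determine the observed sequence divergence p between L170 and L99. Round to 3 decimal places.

0.135

The sequences differ at positions 6 (A/C), 7 (U/G), 12 (A/G), 16 (C/G), 24 (C/G).
There are 5 differences over 37 sites, so p = 5/37 = 0.135.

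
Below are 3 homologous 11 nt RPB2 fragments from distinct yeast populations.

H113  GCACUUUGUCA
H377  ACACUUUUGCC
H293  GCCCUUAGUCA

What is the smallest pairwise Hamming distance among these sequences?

2

Pairwise Hamming distances:
  H113 vs H377: 4
  H113 vs H293: 2
  H377 vs H293: 6
The smallest is 2, between H113 and H293.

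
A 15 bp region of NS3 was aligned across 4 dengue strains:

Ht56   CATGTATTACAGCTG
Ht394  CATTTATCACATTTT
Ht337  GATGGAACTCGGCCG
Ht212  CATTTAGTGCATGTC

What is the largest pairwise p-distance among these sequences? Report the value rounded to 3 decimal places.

Pairwise Hamming distances:
  Ht56 vs Ht394: 5
  Ht56 vs Ht337: 7
  Ht56 vs Ht212: 6
  Ht394 vs Ht337: 10
  Ht394 vs Ht212: 5
  Ht337 vs Ht212: 11
The largest is 11 mismatches, between Ht337 and Ht212; p = 11/15 = 0.733.

0.733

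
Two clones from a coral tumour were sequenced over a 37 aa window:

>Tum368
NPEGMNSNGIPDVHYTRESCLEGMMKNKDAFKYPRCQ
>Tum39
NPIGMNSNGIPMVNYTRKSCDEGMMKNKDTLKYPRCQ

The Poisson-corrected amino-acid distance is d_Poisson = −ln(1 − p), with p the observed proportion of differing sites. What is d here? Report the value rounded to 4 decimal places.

0.2097

The sequences differ at positions 3 (E/I), 12 (D/M), 14 (H/N), 18 (E/K), 21 (L/D), 30 (A/T), 31 (F/L).
p = 7/37 = 0.189189.
d = −ln(1 − 0.189189) = −ln(0.810811) = 0.2097.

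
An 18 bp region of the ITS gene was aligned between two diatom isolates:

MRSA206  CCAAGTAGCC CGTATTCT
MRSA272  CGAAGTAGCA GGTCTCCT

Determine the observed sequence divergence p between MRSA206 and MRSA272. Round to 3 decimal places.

0.278

The sequences differ at positions 2 (C/G), 10 (C/A), 11 (C/G), 14 (A/C), 16 (T/C).
There are 5 differences over 18 sites, so p = 5/18 = 0.278.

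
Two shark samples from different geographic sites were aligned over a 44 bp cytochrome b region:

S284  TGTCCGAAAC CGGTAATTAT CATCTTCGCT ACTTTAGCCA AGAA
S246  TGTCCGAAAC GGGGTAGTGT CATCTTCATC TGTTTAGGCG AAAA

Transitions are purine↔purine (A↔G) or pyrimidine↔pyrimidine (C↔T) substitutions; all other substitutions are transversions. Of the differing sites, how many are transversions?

The sequences differ at positions 11 (C/G, transversion), 14 (T/G, transversion), 15 (A/T, transversion), 17 (T/G, transversion), 19 (A/G, transition), 28 (G/A, transition), 29 (C/T, transition), 30 (T/C, transition), 31 (A/T, transversion), 32 (C/G, transversion), 38 (C/G, transversion), 40 (A/G, transition), 42 (G/A, transition).
Of the 13 differences, 6 transitions and 7 transversions, so the answer is 7.

7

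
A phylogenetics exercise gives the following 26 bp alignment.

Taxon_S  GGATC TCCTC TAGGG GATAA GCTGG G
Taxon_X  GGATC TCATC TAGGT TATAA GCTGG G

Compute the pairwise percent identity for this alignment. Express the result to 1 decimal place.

Mismatches occur at site 8 (C→A), site 15 (G→T), site 16 (G→T).
23 of the 26 sites match, so the percent identity is 23/26 × 100 = 88.5%.

88.5%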